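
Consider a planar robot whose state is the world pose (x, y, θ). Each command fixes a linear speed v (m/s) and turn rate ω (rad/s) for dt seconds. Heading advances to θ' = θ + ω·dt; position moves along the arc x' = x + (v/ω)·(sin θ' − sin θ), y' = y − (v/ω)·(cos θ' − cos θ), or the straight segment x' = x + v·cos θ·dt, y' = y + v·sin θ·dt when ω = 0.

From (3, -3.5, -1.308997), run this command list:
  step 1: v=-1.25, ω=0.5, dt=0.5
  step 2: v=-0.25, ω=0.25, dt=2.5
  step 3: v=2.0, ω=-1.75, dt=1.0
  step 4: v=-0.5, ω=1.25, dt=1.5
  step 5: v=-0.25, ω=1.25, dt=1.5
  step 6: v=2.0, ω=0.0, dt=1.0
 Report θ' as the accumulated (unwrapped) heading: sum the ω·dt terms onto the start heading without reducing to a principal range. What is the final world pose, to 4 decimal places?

(2.3108, -1.7781, 1.5660)

step 1: θ'=-1.0590 (R=-2.5000) → pose (2.7648, -2.9227, -1.0590)
step 2: θ'=-0.4340 (R=-1.0000) → pose (2.3135, -2.5051, -0.4340)
step 3: θ'=-2.1840 (R=-1.1429) → pose (2.7676, -4.1997, -2.1840)
step 4: θ'=-0.3090 (R=-0.4000) → pose (2.5621, -3.5885, -0.3090)
step 5: θ'=1.5660 (R=-0.2000) → pose (2.3013, -3.7781, 1.5660)
step 6: θ'=1.5660 (straight) → pose (2.3108, -1.7781, 1.5660)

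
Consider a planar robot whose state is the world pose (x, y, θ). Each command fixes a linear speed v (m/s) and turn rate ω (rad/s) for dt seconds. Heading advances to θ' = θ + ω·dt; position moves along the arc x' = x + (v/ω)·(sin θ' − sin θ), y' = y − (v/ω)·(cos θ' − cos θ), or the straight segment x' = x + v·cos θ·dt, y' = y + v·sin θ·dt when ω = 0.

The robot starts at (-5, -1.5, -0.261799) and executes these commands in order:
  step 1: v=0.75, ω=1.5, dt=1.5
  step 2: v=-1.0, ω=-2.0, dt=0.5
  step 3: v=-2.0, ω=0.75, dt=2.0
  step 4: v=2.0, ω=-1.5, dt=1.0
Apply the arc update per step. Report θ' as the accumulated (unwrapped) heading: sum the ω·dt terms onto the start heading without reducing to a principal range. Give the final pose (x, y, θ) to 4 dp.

(-4.1502, -3.0844, 0.9882)

step 1: θ'=1.9882 (R=0.5000) → pose (-4.4135, -0.8143, 1.9882)
step 2: θ'=0.9882 (R=0.5000) → pose (-4.4531, -1.2921, 0.9882)
step 3: θ'=2.4882 (R=-2.6667) → pose (-3.8473, -4.8767, 2.4882)
step 4: θ'=0.9882 (R=-1.3333) → pose (-4.1502, -3.0844, 0.9882)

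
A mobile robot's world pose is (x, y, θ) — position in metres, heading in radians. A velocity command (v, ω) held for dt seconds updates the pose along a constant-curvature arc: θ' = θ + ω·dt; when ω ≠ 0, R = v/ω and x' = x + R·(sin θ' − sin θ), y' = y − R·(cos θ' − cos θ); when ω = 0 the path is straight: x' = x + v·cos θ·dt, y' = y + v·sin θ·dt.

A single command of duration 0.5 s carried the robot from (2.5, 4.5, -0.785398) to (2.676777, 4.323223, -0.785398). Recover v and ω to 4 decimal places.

v = 0.5000, ω = 0.0000

Δθ = -0.785398 − -0.785398 = 0.000000
ω = Δθ/dt = 0.000000/0.5 = 0.0000
ω = 0 → v = (Δx·cos θ + Δy·sin θ)/dt = 0.5000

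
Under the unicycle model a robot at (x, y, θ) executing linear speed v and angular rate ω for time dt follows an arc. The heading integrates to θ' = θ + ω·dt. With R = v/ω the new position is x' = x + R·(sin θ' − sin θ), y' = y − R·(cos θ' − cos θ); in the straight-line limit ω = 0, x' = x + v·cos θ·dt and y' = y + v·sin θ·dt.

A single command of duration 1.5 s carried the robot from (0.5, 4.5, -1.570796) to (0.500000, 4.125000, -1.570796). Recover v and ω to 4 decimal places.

v = 0.2500, ω = 0.0000

Δθ = -1.570796 − -1.570796 = 0.000000
ω = Δθ/dt = 0.000000/1.5 = 0.0000
ω = 0 → v = (Δx·cos θ + Δy·sin θ)/dt = 0.2500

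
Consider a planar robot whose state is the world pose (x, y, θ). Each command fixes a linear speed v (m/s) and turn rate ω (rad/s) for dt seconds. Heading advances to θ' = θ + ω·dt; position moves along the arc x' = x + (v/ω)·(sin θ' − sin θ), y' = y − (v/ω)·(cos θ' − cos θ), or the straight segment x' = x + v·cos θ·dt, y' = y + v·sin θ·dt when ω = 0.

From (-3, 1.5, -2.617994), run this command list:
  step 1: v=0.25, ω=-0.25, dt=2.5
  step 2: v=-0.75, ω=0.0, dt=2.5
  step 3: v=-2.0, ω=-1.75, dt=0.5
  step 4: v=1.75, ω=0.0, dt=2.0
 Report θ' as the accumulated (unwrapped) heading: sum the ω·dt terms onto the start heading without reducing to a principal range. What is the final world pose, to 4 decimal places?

step 1: θ'=-3.2430 (R=-1.0000) → pose (-3.6012, 1.3712, -3.2430)
step 2: θ'=-3.2430 (straight) → pose (-1.7359, 1.1814, -3.2430)
step 3: θ'=-4.1180 (R=1.1429) → pose (-0.9047, 0.6844, -4.1180)
step 4: θ'=-4.1180 (straight) → pose (-2.8647, 3.5841, -4.1180)

(-2.8647, 3.5841, -4.1180)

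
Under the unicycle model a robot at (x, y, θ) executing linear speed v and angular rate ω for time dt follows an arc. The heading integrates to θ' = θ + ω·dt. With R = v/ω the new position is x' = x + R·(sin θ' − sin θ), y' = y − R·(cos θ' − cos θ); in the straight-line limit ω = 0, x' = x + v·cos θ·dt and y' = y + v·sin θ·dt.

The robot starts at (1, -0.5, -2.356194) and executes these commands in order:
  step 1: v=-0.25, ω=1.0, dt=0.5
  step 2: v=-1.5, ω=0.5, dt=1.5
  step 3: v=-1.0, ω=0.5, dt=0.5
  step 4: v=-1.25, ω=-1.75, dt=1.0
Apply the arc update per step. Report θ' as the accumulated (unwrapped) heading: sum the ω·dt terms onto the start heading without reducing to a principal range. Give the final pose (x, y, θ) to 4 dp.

step 1: θ'=-1.8562 (R=-0.2500) → pose (1.0631, -0.3936, -1.8562)
step 2: θ'=-1.1062 (R=-3.0000) → pose (0.8665, 1.7952, -1.1062)
step 3: θ'=-0.8562 (R=-2.0000) → pose (0.5892, 2.2097, -0.8562)
step 4: θ'=-2.6062 (R=0.7143) → pose (0.7643, 3.2921, -2.6062)

(0.7643, 3.2921, -2.6062)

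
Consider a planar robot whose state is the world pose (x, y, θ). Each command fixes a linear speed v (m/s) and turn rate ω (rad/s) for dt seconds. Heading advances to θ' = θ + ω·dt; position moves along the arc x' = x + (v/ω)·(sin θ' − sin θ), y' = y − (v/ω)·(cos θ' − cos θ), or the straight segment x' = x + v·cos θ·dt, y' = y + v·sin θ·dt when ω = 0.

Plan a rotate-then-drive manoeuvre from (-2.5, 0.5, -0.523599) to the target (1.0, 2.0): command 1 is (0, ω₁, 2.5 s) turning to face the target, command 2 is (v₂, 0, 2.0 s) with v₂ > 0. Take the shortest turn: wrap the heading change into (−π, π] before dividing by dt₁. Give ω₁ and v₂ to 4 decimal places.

ω₁ = 0.3714, v₂ = 1.9039

heading to target = atan2(2−0.5, 1−-2.5) = 0.4049
Δθ = wrap(0.4049 − -0.5236) = 0.9285; ω₁ = Δθ/dt₁ = 0.3714
distance = √((1−-2.5)² + (2−0.5)²) = 3.8079; v₂ = distance/dt₂ = 1.9039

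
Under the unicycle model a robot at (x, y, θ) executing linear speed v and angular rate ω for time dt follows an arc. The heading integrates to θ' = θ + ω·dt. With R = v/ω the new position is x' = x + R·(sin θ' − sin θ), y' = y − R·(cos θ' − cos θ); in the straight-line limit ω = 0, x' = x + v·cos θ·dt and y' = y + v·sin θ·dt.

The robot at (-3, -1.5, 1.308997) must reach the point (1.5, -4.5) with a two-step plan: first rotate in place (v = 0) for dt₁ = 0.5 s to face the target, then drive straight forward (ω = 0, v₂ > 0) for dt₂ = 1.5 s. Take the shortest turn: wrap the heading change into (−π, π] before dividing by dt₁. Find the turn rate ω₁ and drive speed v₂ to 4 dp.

heading to target = atan2(-4.5−-1.5, 1.5−-3) = -0.5880
Δθ = wrap(-0.5880 − 1.3090) = -1.8970; ω₁ = Δθ/dt₁ = -3.7940
distance = √((1.5−-3)² + (-4.5−-1.5)²) = 5.4083; v₂ = distance/dt₂ = 3.6056

ω₁ = -3.7940, v₂ = 3.6056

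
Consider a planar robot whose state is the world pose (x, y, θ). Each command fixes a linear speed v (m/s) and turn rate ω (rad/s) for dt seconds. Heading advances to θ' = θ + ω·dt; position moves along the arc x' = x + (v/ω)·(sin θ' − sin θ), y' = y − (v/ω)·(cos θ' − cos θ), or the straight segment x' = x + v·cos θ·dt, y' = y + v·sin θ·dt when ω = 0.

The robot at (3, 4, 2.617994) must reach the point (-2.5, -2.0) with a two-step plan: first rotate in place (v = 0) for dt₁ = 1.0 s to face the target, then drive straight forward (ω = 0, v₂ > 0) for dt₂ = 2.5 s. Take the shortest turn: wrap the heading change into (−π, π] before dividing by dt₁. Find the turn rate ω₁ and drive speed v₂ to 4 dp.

heading to target = atan2(-2−4, -2.5−3) = -2.3127
Δθ = wrap(-2.3127 − 2.6180) = 1.3524; ω₁ = Δθ/dt₁ = 1.3524
distance = √((-2.5−3)² + (-2−4)²) = 8.1394; v₂ = distance/dt₂ = 3.2558

ω₁ = 1.3524, v₂ = 3.2558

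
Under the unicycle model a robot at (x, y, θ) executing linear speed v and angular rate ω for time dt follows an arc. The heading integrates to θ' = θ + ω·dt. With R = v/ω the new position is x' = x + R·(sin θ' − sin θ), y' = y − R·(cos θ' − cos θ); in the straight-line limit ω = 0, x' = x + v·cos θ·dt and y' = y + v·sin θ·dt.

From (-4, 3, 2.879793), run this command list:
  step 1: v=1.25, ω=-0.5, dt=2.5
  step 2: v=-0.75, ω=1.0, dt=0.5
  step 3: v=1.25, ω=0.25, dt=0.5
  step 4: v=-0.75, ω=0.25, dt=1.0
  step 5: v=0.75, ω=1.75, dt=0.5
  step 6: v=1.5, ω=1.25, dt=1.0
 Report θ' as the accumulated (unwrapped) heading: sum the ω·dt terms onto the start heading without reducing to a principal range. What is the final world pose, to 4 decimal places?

(-6.8269, 3.9101, 4.6298)

step 1: θ'=1.6298 (R=-2.5000) → pose (-5.8486, 5.2674, 1.6298)
step 2: θ'=2.1298 (R=-0.7500) → pose (-5.7357, 4.9139, 2.1298)
step 3: θ'=2.2548 (R=5.0000) → pose (-6.0994, 5.4217, 2.2548)
step 4: θ'=2.5048 (R=-3.0000) → pose (-5.5581, 4.9054, 2.5048)
step 5: θ'=3.3798 (R=0.4286) → pose (-5.9141, 4.9773, 3.3798)
step 6: θ'=4.6298 (R=1.2000) → pose (-6.8269, 3.9101, 4.6298)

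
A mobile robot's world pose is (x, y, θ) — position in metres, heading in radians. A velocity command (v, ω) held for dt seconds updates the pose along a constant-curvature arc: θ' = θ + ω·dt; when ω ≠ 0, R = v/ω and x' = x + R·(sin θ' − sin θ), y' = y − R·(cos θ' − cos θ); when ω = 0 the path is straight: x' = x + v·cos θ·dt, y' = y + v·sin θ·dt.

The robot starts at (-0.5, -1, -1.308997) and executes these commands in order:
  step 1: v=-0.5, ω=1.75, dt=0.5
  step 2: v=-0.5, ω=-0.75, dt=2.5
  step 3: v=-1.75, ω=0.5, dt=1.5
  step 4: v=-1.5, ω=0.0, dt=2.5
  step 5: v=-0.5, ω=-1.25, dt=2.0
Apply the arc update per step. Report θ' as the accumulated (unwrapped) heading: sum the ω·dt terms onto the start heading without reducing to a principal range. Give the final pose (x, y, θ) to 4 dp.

(0.7156, 6.6330, -4.0590)

step 1: θ'=-0.4340 (R=-0.2857) → pose (-0.6558, -0.8147, -0.4340)
step 2: θ'=-2.3090 (R=0.6667) → pose (-0.8686, 0.2388, -2.3090)
step 3: θ'=-1.5590 (R=-3.5000) → pose (0.0423, 2.6354, -1.5590)
step 4: θ'=-1.5590 (straight) → pose (-0.0020, 6.3852, -1.5590)
step 5: θ'=-4.0590 (R=0.4000) → pose (0.7156, 6.6330, -4.0590)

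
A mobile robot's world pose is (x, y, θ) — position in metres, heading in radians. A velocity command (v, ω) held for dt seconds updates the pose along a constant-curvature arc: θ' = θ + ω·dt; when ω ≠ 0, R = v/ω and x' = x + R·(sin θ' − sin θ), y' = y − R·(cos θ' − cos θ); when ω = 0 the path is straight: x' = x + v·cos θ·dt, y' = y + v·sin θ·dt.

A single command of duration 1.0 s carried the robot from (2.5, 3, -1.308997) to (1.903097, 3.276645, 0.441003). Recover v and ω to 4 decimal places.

v = -0.7500, ω = 1.7500

Δθ = 0.441003 − -1.308997 = 1.750000
ω = Δθ/dt = 1.750000/1.0 = 1.7500
R = Δx/(sin θ' − sin θ) = -0.4286
v = R·ω = -0.4286·1.7500 = -0.7500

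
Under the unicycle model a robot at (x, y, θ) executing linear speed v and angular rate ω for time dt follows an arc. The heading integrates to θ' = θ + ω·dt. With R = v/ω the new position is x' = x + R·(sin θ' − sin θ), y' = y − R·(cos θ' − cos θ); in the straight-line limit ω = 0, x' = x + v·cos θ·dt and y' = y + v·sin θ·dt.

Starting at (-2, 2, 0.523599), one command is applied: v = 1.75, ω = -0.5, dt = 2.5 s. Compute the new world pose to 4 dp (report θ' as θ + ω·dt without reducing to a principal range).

(2.0746, 1.5854, -0.7264)

θ' = 0.5236 + -0.5·2.5 = -0.7264
R = v/ω = 1.75/-0.5 = -3.5000
x' = -2 + -3.5000·(sin -0.7264 − sin 0.5236) = 2.0746
y' = 2 − -3.5000·(cos -0.7264 − cos 0.5236) = 1.5854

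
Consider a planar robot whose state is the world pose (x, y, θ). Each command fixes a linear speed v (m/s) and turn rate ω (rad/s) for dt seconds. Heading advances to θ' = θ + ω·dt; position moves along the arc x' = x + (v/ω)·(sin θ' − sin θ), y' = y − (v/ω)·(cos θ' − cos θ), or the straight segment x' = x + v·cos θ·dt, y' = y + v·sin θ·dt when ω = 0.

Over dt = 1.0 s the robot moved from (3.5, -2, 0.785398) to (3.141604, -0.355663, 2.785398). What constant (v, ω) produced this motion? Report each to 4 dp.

Δθ = 2.785398 − 0.785398 = 2.000000
ω = Δθ/dt = 2.000000/1.0 = 2.0000
R = −Δy/(cos θ' − cos θ) = 1.0000
v = R·ω = 1.0000·2.0000 = 2.0000

v = 2.0000, ω = 2.0000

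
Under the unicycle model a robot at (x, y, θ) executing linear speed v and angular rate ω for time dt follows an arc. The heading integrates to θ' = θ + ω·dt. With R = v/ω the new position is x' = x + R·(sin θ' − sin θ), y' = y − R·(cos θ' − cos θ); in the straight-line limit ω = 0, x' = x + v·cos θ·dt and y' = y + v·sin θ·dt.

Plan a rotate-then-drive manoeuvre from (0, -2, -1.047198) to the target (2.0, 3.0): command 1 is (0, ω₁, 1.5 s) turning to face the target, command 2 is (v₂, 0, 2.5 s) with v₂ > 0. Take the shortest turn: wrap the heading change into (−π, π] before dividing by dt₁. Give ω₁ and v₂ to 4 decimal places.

ω₁ = 1.4917, v₂ = 2.1541

heading to target = atan2(3−-2, 2−0) = 1.1903
Δθ = wrap(1.1903 − -1.0472) = 2.2375; ω₁ = Δθ/dt₁ = 1.4917
distance = √((2−0)² + (3−-2)²) = 5.3852; v₂ = distance/dt₂ = 2.1541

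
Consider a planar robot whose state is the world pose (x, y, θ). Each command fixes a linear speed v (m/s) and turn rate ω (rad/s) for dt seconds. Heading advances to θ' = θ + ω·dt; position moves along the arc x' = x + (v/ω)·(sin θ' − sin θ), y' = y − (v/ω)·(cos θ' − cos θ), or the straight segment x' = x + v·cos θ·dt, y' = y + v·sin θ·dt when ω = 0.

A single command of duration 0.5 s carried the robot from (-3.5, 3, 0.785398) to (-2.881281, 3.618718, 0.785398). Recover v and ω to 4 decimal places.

v = 1.7500, ω = 0.0000

Δθ = 0.785398 − 0.785398 = 0.000000
ω = Δθ/dt = 0.000000/0.5 = 0.0000
ω = 0 → v = (Δx·cos θ + Δy·sin θ)/dt = 1.7500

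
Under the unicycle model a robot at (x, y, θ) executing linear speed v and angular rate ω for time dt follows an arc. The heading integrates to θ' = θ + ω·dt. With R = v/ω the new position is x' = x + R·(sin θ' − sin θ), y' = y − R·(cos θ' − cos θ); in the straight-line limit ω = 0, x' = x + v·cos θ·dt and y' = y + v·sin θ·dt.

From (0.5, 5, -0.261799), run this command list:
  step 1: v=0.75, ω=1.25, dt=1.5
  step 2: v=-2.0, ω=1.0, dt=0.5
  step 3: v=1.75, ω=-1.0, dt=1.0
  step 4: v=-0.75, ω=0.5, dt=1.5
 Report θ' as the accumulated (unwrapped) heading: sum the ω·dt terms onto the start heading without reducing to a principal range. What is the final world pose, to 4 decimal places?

(1.3782, 5.2388, 1.8632)

step 1: θ'=1.6132 (R=0.6000) → pose (1.2548, 5.6050, 1.6132)
step 2: θ'=2.1132 (R=-2.0000) → pose (1.5400, 4.6574, 2.1132)
step 3: θ'=1.1132 (R=-1.7500) → pose (1.4689, 6.3339, 1.1132)
step 4: θ'=1.8632 (R=-1.5000) → pose (1.3782, 5.2388, 1.8632)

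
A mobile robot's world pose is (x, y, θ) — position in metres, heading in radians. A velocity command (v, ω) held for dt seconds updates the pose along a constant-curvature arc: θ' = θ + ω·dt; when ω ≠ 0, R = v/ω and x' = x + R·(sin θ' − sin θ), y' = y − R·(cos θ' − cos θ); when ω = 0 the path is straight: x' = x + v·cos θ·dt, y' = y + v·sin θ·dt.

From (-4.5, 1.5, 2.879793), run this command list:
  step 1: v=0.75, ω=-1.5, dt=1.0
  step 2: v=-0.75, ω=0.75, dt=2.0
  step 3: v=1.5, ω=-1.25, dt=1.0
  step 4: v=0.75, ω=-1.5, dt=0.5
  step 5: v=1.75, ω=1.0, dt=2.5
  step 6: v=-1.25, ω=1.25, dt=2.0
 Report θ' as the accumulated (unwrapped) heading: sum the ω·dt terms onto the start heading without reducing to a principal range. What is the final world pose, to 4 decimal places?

step 1: θ'=1.3798 (R=-0.5000) → pose (-4.8615, 2.0779, 1.3798)
step 2: θ'=2.8798 (R=-1.0000) → pose (-4.1385, 0.9221, 2.8798)
step 3: θ'=1.6298 (R=-1.2000) → pose (-5.0258, 2.0105, 1.6298)
step 4: θ'=0.8798 (R=-0.5000) → pose (-4.9120, 2.3586, 0.8798)
step 5: θ'=3.3798 (R=1.7500) → pose (-6.6735, 5.1745, 3.3798)
step 6: θ'=5.8798 (R=-1.0000) → pose (-6.5169, 7.0660, 5.8798)

(-6.5169, 7.0660, 5.8798)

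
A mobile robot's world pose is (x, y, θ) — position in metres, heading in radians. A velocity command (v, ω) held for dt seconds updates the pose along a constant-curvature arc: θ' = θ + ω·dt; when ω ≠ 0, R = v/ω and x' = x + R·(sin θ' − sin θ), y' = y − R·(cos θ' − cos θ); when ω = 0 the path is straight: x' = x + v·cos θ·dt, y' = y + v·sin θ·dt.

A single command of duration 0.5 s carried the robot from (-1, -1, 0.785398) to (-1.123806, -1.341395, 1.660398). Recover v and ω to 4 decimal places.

Δθ = 1.660398 − 0.785398 = 0.875000
ω = Δθ/dt = 0.875000/0.5 = 1.7500
R = −Δy/(cos θ' − cos θ) = -0.4286
v = R·ω = -0.4286·1.7500 = -0.7500

v = -0.7500, ω = 1.7500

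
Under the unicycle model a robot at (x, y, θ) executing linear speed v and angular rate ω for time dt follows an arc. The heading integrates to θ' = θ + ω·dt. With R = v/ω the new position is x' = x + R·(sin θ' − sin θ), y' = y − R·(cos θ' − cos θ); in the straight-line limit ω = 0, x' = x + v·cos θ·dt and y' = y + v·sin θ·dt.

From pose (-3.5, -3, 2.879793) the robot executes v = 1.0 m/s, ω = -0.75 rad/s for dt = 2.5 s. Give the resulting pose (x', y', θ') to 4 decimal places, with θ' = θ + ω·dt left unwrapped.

θ' = 2.8798 + -0.75·2.5 = 1.0048
R = v/ω = 1.0/-0.75 = -1.3333
x' = -3.5 + -1.3333·(sin 1.0048 − sin 2.8798) = -4.2803
y' = -3 − -1.3333·(cos 1.0048 − cos 2.8798) = -0.9971

(-4.2803, -0.9971, 1.0048)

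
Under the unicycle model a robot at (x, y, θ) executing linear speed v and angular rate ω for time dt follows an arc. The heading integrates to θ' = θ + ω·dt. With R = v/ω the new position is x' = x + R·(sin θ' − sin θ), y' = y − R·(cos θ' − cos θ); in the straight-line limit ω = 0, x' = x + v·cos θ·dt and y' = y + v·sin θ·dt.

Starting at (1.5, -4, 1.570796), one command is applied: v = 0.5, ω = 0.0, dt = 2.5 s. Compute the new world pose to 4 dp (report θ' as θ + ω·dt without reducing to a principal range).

(1.5000, -2.7500, 1.5708)

θ' = 1.5708 + 0.0·2.5 = 1.5708
ω = 0 → straight: x' = 1.5 + 0.5·cos(1.5708)·2.5 = 1.5000
y' = -4 + 0.5·sin(1.5708)·2.5 = -2.7500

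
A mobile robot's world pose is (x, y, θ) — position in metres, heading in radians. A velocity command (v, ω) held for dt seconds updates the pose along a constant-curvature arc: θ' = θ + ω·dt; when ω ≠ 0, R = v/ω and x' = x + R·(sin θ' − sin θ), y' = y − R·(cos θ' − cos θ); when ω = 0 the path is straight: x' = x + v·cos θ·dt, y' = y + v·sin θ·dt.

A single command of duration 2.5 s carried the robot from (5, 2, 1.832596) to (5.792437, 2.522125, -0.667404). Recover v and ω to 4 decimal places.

Δθ = -0.667404 − 1.832596 = -2.500000
ω = Δθ/dt = -2.500000/2.5 = -1.0000
R = Δx/(sin θ' − sin θ) = -0.5000
v = R·ω = -0.5000·-1.0000 = 0.5000

v = 0.5000, ω = -1.0000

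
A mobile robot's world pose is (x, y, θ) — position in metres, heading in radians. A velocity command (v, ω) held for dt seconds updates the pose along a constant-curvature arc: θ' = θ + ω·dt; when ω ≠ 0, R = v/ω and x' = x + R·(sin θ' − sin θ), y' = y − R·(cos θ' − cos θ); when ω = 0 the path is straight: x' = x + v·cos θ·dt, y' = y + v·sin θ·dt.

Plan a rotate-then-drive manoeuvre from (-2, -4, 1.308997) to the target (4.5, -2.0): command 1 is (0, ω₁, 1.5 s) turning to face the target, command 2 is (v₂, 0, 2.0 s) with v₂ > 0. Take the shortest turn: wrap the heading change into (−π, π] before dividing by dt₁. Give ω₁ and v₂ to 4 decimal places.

heading to target = atan2(-2−-4, 4.5−-2) = 0.2985
Δθ = wrap(0.2985 − 1.3090) = -1.0105; ω₁ = Δθ/dt₁ = -0.6737
distance = √((4.5−-2)² + (-2−-4)²) = 6.8007; v₂ = distance/dt₂ = 3.4004

ω₁ = -0.6737, v₂ = 3.4004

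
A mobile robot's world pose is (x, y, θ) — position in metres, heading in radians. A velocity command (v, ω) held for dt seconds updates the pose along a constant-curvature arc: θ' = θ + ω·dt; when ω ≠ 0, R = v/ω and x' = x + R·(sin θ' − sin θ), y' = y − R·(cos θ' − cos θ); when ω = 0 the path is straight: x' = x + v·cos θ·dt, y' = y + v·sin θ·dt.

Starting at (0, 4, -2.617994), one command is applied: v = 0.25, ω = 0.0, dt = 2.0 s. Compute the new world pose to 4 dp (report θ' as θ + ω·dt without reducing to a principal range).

(-0.4330, 3.7500, -2.6180)

θ' = -2.6180 + 0.0·2.0 = -2.6180
ω = 0 → straight: x' = 0 + 0.25·cos(-2.6180)·2.0 = -0.4330
y' = 4 + 0.25·sin(-2.6180)·2.0 = 3.7500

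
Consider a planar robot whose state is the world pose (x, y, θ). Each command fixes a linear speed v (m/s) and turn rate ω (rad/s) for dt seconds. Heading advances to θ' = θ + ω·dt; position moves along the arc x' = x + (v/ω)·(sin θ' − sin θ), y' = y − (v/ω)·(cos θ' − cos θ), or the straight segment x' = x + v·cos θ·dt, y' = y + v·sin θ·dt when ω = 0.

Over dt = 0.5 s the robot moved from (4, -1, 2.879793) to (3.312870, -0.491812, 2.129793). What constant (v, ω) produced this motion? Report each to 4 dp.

v = 1.7500, ω = -1.5000

Δθ = 2.129793 − 2.879793 = -0.750000
ω = Δθ/dt = -0.750000/0.5 = -1.5000
R = Δx/(sin θ' − sin θ) = -1.1667
v = R·ω = -1.1667·-1.5000 = 1.7500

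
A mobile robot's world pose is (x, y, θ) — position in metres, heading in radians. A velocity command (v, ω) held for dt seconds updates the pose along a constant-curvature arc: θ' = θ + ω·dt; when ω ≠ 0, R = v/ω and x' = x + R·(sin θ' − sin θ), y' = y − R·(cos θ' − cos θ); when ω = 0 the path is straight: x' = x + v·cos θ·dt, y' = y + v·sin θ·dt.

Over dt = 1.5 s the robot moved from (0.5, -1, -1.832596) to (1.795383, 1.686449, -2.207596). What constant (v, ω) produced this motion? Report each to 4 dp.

v = -2.0000, ω = -0.2500

Δθ = -2.207596 − -1.832596 = -0.375000
ω = Δθ/dt = -0.375000/1.5 = -0.2500
R = −Δy/(cos θ' − cos θ) = 8.0000
v = R·ω = 8.0000·-0.2500 = -2.0000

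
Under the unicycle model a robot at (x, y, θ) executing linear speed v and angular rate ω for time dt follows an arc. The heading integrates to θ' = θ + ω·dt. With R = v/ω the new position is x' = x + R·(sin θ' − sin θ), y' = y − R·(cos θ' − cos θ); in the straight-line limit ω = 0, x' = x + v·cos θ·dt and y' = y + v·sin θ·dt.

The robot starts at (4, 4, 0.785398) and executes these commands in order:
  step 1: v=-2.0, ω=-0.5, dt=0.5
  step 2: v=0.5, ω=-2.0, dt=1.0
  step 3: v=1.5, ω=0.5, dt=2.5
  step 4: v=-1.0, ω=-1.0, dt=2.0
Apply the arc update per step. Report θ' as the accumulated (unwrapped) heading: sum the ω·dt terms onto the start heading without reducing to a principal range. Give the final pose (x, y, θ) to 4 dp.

step 1: θ'=0.5354 (R=4.0000) → pose (3.2123, 3.3882, 0.5354)
step 2: θ'=-1.4646 (R=-0.2500) → pose (3.5884, 3.1996, -1.4646)
step 3: θ'=-0.2146 (R=3.0000) → pose (5.9327, 0.5864, -0.2146)
step 4: θ'=-2.2146 (R=1.0000) → pose (5.3458, 2.1638, -2.2146)

(5.3458, 2.1638, -2.2146)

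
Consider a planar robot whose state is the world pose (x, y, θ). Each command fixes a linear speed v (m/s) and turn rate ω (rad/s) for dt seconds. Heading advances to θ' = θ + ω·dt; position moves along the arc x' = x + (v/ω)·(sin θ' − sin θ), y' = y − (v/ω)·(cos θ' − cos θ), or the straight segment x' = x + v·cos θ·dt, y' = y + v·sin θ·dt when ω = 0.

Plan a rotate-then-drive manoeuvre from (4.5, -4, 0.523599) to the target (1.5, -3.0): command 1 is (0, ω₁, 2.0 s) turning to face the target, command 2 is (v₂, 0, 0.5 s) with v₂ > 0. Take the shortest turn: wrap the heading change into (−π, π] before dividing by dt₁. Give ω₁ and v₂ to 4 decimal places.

heading to target = atan2(-3−-4, 1.5−4.5) = 2.8198
Δθ = wrap(2.8198 − 0.5236) = 2.2962; ω₁ = Δθ/dt₁ = 1.1481
distance = √((1.5−4.5)² + (-3−-4)²) = 3.1623; v₂ = distance/dt₂ = 6.3246

ω₁ = 1.1481, v₂ = 6.3246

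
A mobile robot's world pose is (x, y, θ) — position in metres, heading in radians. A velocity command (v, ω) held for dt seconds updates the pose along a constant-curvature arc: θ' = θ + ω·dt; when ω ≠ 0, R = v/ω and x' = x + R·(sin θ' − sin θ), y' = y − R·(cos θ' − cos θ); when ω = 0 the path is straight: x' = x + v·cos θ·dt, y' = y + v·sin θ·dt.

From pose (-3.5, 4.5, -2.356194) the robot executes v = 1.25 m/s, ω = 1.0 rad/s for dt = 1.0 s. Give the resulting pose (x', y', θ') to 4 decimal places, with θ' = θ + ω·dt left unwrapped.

θ' = -2.3562 + 1.0·1.0 = -1.3562
R = v/ω = 1.25/1.0 = 1.2500
x' = -3.5 + 1.2500·(sin -1.3562 − sin -2.3562) = -3.8374
y' = 4.5 − 1.2500·(cos -1.3562 − cos -2.3562) = 3.3499

(-3.8374, 3.3499, -1.3562)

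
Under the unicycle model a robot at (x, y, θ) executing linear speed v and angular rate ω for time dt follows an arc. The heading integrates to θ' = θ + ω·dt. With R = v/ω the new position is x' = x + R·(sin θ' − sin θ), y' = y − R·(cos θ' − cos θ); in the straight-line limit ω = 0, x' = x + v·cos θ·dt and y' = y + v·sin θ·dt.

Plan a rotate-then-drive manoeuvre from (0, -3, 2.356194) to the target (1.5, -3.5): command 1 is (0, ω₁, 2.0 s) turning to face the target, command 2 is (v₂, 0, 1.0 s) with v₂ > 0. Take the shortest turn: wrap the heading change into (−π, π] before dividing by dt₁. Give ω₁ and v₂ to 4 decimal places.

heading to target = atan2(-3.5−-3, 1.5−0) = -0.3218
Δθ = wrap(-0.3218 − 2.3562) = -2.6779; ω₁ = Δθ/dt₁ = -1.3390
distance = √((1.5−0)² + (-3.5−-3)²) = 1.5811; v₂ = distance/dt₂ = 1.5811

ω₁ = -1.3390, v₂ = 1.5811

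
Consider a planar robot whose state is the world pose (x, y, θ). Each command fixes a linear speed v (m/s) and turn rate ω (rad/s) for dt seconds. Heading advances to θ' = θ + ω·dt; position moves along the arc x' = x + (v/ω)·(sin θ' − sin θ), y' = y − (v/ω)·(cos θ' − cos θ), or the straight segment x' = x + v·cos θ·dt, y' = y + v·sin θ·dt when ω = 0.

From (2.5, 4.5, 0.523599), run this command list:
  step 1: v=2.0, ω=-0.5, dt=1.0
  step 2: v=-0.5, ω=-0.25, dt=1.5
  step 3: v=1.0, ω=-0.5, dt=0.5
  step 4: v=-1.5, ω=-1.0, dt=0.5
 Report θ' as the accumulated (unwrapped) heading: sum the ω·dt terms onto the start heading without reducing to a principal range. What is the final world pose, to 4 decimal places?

(3.6241, 5.4860, -1.1014)

step 1: θ'=0.0236 (R=-4.0000) → pose (4.4056, 5.0348, 0.0236)
step 2: θ'=-0.3514 (R=2.0000) → pose (3.6700, 5.1564, -0.3514)
step 3: θ'=-0.6014 (R=-2.0000) → pose (4.1132, 4.9278, -0.6014)
step 4: θ'=-1.1014 (R=1.5000) → pose (3.6241, 5.4860, -1.1014)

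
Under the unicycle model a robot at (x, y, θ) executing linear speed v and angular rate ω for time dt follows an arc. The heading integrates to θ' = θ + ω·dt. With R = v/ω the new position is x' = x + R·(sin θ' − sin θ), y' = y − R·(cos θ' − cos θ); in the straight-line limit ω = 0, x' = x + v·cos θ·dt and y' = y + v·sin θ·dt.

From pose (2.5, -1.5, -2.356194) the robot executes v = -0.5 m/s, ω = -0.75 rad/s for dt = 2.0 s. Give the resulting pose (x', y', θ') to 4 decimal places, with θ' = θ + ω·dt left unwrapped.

(3.4083, -1.4678, -3.8562)

θ' = -2.3562 + -0.75·2.0 = -3.8562
R = v/ω = -0.5/-0.75 = 0.6667
x' = 2.5 + 0.6667·(sin -3.8562 − sin -2.3562) = 3.4083
y' = -1.5 − 0.6667·(cos -3.8562 − cos -2.3562) = -1.4678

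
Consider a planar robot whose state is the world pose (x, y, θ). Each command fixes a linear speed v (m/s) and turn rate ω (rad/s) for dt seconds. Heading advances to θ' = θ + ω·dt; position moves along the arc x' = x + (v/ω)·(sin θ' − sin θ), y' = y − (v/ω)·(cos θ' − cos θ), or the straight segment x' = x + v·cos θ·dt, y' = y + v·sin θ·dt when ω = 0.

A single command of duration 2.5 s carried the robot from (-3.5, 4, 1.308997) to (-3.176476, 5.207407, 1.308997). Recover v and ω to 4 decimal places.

Δθ = 1.308997 − 1.308997 = 0.000000
ω = Δθ/dt = 0.000000/2.5 = 0.0000
ω = 0 → v = (Δx·cos θ + Δy·sin θ)/dt = 0.5000

v = 0.5000, ω = 0.0000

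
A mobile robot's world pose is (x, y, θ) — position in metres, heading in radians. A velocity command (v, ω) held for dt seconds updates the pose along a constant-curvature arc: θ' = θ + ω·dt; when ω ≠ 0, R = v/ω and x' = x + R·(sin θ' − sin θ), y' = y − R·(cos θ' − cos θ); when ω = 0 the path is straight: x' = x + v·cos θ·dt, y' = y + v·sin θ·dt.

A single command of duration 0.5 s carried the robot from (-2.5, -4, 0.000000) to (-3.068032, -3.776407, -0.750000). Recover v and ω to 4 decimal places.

v = -1.2500, ω = -1.5000

Δθ = -0.750000 − 0.000000 = -0.750000
ω = Δθ/dt = -0.750000/0.5 = -1.5000
R = Δx/(sin θ' − sin θ) = 0.8333
v = R·ω = 0.8333·-1.5000 = -1.2500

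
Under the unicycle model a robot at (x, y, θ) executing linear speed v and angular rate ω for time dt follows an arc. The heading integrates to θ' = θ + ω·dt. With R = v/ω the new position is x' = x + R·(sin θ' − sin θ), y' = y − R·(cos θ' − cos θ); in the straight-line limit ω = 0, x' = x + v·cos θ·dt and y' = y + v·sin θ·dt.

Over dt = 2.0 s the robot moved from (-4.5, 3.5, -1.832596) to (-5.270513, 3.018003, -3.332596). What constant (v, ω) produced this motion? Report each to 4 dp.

v = 0.5000, ω = -0.7500

Δθ = -3.332596 − -1.832596 = -1.500000
ω = Δθ/dt = -1.500000/2.0 = -0.7500
R = Δx/(sin θ' − sin θ) = -0.6667
v = R·ω = -0.6667·-0.7500 = 0.5000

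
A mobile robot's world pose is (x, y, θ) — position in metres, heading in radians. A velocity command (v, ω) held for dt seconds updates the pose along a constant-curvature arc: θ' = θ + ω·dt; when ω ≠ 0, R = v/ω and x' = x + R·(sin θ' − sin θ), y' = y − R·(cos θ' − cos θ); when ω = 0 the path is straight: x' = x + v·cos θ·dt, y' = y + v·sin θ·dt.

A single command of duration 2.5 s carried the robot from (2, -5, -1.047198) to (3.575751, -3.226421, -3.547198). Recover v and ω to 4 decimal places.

Δθ = -3.547198 − -1.047198 = -2.500000
ω = Δθ/dt = -2.500000/2.5 = -1.0000
R = −Δy/(cos θ' − cos θ) = 1.2500
v = R·ω = 1.2500·-1.0000 = -1.2500

v = -1.2500, ω = -1.0000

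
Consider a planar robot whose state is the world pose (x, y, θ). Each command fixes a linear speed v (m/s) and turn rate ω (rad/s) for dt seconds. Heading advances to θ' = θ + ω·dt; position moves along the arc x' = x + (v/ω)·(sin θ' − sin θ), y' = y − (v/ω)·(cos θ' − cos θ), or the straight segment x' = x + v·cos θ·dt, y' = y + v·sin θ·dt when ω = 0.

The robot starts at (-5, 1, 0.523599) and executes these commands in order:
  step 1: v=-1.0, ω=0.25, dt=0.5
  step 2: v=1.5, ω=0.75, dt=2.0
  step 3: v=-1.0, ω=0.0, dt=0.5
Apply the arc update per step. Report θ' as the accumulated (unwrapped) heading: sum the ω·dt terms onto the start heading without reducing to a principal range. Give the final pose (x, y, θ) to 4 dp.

step 1: θ'=0.6486 (R=-4.0000) → pose (-5.4163, 0.7236, 0.6486)
step 2: θ'=2.1486 (R=2.0000) → pose (-4.9491, 3.4099, 2.1486)
step 3: θ'=2.1486 (straight) → pose (-4.6760, 2.9910, 2.1486)

(-4.6760, 2.9910, 2.1486)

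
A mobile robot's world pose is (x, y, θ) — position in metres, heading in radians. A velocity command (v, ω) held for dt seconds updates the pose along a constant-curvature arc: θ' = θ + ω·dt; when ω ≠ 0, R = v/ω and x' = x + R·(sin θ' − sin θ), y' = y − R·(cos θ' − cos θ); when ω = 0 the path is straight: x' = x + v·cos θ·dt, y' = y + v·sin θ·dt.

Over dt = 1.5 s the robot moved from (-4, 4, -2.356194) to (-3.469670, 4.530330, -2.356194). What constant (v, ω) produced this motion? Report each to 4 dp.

v = -0.5000, ω = 0.0000

Δθ = -2.356194 − -2.356194 = 0.000000
ω = Δθ/dt = 0.000000/1.5 = 0.0000
ω = 0 → v = (Δx·cos θ + Δy·sin θ)/dt = -0.5000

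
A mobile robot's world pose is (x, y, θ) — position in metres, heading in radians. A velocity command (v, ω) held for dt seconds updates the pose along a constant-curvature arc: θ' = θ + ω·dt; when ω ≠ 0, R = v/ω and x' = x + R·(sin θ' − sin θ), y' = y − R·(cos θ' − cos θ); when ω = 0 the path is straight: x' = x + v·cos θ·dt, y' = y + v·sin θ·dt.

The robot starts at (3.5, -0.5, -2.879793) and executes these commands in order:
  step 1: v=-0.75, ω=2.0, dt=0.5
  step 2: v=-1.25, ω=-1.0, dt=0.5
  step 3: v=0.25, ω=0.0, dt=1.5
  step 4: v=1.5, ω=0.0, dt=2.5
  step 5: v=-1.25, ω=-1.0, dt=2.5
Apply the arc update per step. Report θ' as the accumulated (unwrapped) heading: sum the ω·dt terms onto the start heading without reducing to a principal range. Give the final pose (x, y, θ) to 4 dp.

step 1: θ'=-1.8798 (R=-0.3750) → pose (3.7602, -0.2518, -1.8798)
step 2: θ'=-2.3798 (R=1.2500) → pose (4.0882, 0.2725, -2.3798)
step 3: θ'=-2.3798 (straight) → pose (3.8169, 0.0137, -2.3798)
step 4: θ'=-2.3798 (straight) → pose (1.1034, -2.5746, -2.3798)
step 5: θ'=-4.8798 (R=1.2500) → pose (3.1987, -3.6874, -4.8798)

(3.1987, -3.6874, -4.8798)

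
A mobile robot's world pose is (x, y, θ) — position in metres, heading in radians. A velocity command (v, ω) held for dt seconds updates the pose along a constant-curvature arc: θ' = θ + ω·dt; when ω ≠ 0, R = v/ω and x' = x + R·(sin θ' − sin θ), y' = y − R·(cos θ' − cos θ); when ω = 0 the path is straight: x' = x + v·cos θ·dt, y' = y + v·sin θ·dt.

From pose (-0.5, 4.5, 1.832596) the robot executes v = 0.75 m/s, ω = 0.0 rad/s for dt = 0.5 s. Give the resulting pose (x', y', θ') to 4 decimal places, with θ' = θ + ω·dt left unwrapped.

θ' = 1.8326 + 0.0·0.5 = 1.8326
ω = 0 → straight: x' = -0.5 + 0.75·cos(1.8326)·0.5 = -0.5971
y' = 4.5 + 0.75·sin(1.8326)·0.5 = 4.8622

(-0.5971, 4.8622, 1.8326)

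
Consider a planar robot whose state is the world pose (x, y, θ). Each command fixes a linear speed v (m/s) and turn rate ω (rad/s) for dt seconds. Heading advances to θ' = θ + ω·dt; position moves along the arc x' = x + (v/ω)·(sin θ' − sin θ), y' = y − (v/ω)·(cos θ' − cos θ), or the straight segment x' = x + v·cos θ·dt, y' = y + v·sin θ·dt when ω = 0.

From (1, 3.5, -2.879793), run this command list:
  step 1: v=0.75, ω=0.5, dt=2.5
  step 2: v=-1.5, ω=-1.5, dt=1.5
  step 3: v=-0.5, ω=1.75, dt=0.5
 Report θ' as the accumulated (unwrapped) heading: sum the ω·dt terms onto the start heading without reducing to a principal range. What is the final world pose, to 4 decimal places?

(1.7933, 2.7486, -3.0048)

step 1: θ'=-1.6298 (R=1.5000) → pose (-0.1092, 2.1396, -1.6298)
step 2: θ'=-3.8798 (R=1.0000) → pose (1.5621, 2.8203, -3.8798)
step 3: θ'=-3.0048 (R=-0.2857) → pose (1.7933, 2.7486, -3.0048)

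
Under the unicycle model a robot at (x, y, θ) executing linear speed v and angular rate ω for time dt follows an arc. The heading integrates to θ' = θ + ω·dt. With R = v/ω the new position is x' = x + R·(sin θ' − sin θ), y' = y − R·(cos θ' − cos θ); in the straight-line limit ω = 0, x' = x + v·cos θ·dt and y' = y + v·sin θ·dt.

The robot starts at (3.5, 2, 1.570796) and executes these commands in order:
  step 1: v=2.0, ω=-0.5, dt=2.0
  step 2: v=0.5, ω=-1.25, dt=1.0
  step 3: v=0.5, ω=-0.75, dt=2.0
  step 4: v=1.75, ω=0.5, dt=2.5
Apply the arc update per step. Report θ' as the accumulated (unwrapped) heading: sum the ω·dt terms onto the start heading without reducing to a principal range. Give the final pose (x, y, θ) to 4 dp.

(6.0024, 0.3457, -0.9292)

step 1: θ'=0.5708 (R=-4.0000) → pose (5.3388, 5.3659, 0.5708)
step 2: θ'=-0.6792 (R=-0.4000) → pose (5.8062, 5.3405, -0.6792)
step 3: θ'=-2.1792 (R=-0.6667) → pose (5.9344, 4.4408, -2.1792)
step 4: θ'=-0.9292 (R=3.5000) → pose (6.0024, 0.3457, -0.9292)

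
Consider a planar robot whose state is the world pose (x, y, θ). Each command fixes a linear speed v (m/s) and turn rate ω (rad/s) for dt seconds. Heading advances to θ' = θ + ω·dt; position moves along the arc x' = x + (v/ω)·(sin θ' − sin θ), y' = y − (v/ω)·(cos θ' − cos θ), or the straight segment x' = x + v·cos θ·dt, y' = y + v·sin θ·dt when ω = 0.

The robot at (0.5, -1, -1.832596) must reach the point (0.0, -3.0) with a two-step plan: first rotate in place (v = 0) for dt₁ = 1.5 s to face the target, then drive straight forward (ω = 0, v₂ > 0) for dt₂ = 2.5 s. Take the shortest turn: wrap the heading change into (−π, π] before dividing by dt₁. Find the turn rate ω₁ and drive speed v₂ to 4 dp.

heading to target = atan2(-3−-1, 0−0.5) = -1.8158
Δθ = wrap(-1.8158 − -1.8326) = 0.0168; ω₁ = Δθ/dt₁ = 0.0112
distance = √((0−0.5)² + (-3−-1)²) = 2.0616; v₂ = distance/dt₂ = 0.8246

ω₁ = 0.0112, v₂ = 0.8246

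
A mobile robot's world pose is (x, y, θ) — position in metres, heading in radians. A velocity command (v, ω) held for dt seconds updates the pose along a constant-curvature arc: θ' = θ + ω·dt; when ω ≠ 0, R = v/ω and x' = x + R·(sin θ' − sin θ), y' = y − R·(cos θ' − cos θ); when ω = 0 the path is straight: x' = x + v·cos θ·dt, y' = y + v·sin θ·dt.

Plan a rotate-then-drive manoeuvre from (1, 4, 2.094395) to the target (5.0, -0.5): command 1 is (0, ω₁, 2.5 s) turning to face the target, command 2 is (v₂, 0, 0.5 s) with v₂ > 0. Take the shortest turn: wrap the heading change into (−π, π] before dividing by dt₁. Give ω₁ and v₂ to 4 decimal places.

ω₁ = -1.1754, v₂ = 12.0416

heading to target = atan2(-0.5−4, 5−1) = -0.8442
Δθ = wrap(-0.8442 − 2.0944) = -2.9385; ω₁ = Δθ/dt₁ = -1.1754
distance = √((5−1)² + (-0.5−4)²) = 6.0208; v₂ = distance/dt₂ = 12.0416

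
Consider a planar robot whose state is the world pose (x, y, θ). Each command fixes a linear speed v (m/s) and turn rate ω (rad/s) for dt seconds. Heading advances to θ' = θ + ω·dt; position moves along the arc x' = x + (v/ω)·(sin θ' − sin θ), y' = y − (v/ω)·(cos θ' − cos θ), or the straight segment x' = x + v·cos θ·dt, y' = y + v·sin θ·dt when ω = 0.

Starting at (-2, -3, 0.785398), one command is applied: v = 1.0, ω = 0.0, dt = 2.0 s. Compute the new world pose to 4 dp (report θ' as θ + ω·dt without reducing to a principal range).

θ' = 0.7854 + 0.0·2.0 = 0.7854
ω = 0 → straight: x' = -2 + 1.0·cos(0.7854)·2.0 = -0.5858
y' = -3 + 1.0·sin(0.7854)·2.0 = -1.5858

(-0.5858, -1.5858, 0.7854)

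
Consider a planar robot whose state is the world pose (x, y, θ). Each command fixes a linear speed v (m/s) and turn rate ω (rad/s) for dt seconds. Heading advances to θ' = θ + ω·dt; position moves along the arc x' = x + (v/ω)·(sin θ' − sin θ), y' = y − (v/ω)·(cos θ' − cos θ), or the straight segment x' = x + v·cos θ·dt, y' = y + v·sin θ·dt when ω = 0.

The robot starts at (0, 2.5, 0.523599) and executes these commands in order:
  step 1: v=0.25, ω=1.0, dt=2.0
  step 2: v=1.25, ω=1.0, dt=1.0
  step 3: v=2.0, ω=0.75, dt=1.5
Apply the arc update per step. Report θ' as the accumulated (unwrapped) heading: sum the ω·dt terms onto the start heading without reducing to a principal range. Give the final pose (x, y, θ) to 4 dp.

(-2.8375, 0.7569, 4.6486)

step 1: θ'=2.5236 (R=0.2500) → pose (0.0199, 2.9203, 2.5236)
step 2: θ'=3.5236 (R=1.2500) → pose (-1.1704, 3.0614, 3.5236)
step 3: θ'=4.6486 (R=2.6667) → pose (-2.8375, 0.7569, 4.6486)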